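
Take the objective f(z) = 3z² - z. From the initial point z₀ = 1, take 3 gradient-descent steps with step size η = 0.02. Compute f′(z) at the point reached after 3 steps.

3.40736

f′(z) = 6z - 1
z₁ = 1 − 0.02·5 = 0.9
z₂ = 0.9 − 0.02·4.4 = 0.812
z₃ = 0.812 − 0.02·3.872 = 0.73456
f′(z) at (0.73456) = 3.40736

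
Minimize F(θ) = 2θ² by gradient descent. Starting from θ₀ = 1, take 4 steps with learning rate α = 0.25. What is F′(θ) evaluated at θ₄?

F′(θ) = 4θ
Step 1: F′(1) = 4; θ₁ = 1 − 0.25·4 = 0
Step 2: F′(0) = 0; θ₂ = 0 − 0.25·0 = 0
Step 3: F′(0) = 0; θ₃ = 0 − 0.25·0 = 0
Step 4: F′(0) = 0; θ₄ = 0 − 0.25·0 = 0
F′(θ) at (0) = 0

0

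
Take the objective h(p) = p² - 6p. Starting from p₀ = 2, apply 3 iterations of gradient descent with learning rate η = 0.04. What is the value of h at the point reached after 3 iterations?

-8.393644998656

h′(p) = 2p - 6
Step 1: h′(2) = -2; p₁ = 2 − 0.04·(-2) = 2.08
Step 2: h′(2.08) = -1.84; p₂ = 2.08 − 0.04·(-1.84) = 2.1536
Step 3: h′(2.1536) = -1.6928; p₃ = 2.1536 − 0.04·(-1.6928) = 2.221312
h(2.221312) = -8.393644998656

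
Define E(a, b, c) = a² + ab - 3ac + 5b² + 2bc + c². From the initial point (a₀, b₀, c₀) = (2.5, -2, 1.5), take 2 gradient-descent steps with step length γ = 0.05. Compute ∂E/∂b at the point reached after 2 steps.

-2.425

∇E = (2a + b - 3c, a + 10b + 2c, -3a + 2b + 2c)
Step 1: at (2.5, -2, 1.5), ∇E = (-1.5, -14.5, -8.5) → (2.5, -2, 1.5) − 0.05·(-1.5, -14.5, -8.5) = (2.575, -1.275, 1.925)
Step 2: at (2.575, -1.275, 1.925), ∇E = (-1.9, -6.325, -6.425) → (2.575, -1.275, 1.925) − 0.05·(-1.9, -6.325, -6.425) = (2.67, -0.95875, 2.24625)
∂E/∂b at (2.67, -0.95875, 2.24625) = -2.425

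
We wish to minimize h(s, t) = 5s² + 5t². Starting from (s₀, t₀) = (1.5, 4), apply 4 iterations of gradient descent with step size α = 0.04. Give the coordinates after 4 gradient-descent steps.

(0.1944, 0.5184)

∇h = (10s, 10t)
(s₁, t₁) = (1.5, 4) − 0.04·(15, 40) = (0.9, 2.4)
(s₂, t₂) = (0.9, 2.4) − 0.04·(9, 24) = (0.54, 1.44)
(s₃, t₃) = (0.54, 1.44) − 0.04·(5.4, 14.4) = (0.324, 0.864)
(s₄, t₄) = (0.324, 0.864) − 0.04·(3.24, 8.64) = (0.1944, 0.5184)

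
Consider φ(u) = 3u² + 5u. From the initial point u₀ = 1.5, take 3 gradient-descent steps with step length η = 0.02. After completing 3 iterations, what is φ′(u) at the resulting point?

9.540608

φ′(u) = 6u + 5
u₁ = 1.5 − 0.02·14 = 1.22
u₂ = 1.22 − 0.02·12.32 = 0.9736
u₃ = 0.9736 − 0.02·10.8416 = 0.756768
φ′(u) at (0.756768) = 9.540608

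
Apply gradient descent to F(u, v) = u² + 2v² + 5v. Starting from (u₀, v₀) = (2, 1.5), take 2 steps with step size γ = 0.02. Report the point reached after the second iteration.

∇F = (2u, 4v + 5)
Step 1: at (2, 1.5), ∇F = (4, 11) → (2, 1.5) − 0.02·(4, 11) = (1.92, 1.28)
Step 2: at (1.92, 1.28), ∇F = (3.84, 10.12) → (1.92, 1.28) − 0.02·(3.84, 10.12) = (1.8432, 1.0776)

(1.8432, 1.0776)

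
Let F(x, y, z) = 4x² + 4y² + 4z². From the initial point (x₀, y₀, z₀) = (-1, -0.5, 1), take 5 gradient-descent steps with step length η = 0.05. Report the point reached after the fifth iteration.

(-0.07776, -0.03888, 0.07776)

∇F = (8x, 8y, 8z)
Step 1: at (-1, -0.5, 1), ∇F = (-8, -4, 8) → (-1, -0.5, 1) − 0.05·(-8, -4, 8) = (-0.6, -0.3, 0.6)
Step 2: at (-0.6, -0.3, 0.6), ∇F = (-4.8, -2.4, 4.8) → (-0.6, -0.3, 0.6) − 0.05·(-4.8, -2.4, 4.8) = (-0.36, -0.18, 0.36)
Step 3: at (-0.36, -0.18, 0.36), ∇F = (-2.88, -1.44, 2.88) → (-0.36, -0.18, 0.36) − 0.05·(-2.88, -1.44, 2.88) = (-0.216, -0.108, 0.216)
Step 4: at (-0.216, -0.108, 0.216), ∇F = (-1.728, -0.864, 1.728) → (-0.216, -0.108, 0.216) − 0.05·(-1.728, -0.864, 1.728) = (-0.1296, -0.0648, 0.1296)
Step 5: at (-0.1296, -0.0648, 0.1296), ∇F = (-1.0368, -0.5184, 1.0368) → (-0.1296, -0.0648, 0.1296) − 0.05·(-1.0368, -0.5184, 1.0368) = (-0.07776, -0.03888, 0.07776)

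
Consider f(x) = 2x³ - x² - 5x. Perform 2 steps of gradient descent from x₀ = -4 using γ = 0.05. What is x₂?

-33.62575

f′(x) = 6x² - 2x - 5
Step 1: f′(-4) = 99; x₁ = -4 − 0.05·99 = -8.95
Step 2: f′(-8.95) = 493.515; x₂ = -8.95 − 0.05·493.515 = -33.62575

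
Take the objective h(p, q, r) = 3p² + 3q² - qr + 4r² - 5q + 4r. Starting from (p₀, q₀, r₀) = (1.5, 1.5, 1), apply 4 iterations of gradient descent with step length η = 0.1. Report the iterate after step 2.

(0.24, 0.975, -0.29)

∇h = (6p, 6q - r - 5, -q + 8r + 4)
Step 1: at (1.5, 1.5, 1), ∇h = (9, 3, 10.5) → (1.5, 1.5, 1) − 0.1·(9, 3, 10.5) = (0.6, 1.2, -0.05)
Step 2: at (0.6, 1.2, -0.05), ∇h = (3.6, 2.25, 2.4) → (0.6, 1.2, -0.05) − 0.1·(3.6, 2.25, 2.4) = (0.24, 0.975, -0.29)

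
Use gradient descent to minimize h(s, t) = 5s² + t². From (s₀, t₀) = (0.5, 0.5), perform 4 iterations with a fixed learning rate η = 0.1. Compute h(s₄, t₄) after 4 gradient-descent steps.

0.04194304

∇h = (10s, 2t)
Step 1: at (0.5, 0.5), ∇h = (5, 1) → (0.5, 0.5) − 0.1·(5, 1) = (0, 0.4)
Step 2: at (0, 0.4), ∇h = (0, 0.8) → (0, 0.4) − 0.1·(0, 0.8) = (0, 0.32)
Step 3: at (0, 0.32), ∇h = (0, 0.64) → (0, 0.32) − 0.1·(0, 0.64) = (0, 0.256)
Step 4: at (0, 0.256), ∇h = (0, 0.512) → (0, 0.256) − 0.1·(0, 0.512) = (0, 0.2048)
h(0, 0.2048) = 0.04194304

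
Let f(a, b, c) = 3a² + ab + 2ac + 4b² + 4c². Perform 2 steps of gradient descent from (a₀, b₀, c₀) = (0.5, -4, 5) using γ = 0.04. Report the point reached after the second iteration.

∇f = (6a + b + 2c, a + 8b, 2a + 8c)
(a₁, b₁, c₁) = (0.5, -4, 5) − 0.04·(9, -31.5, 41) = (0.14, -2.74, 3.36)
(a₂, b₂, c₂) = (0.14, -2.74, 3.36) − 0.04·(4.82, -21.78, 27.16) = (-0.0528, -1.8688, 2.2736)

(-0.0528, -1.8688, 2.2736)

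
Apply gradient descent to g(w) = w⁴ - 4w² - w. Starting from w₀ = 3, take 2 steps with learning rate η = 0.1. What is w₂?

g′(w) = 4w³ - 8w - 1
w₁ = 3 − 0.1·83 = -5.3
w₂ = -5.3 − 0.1·(-554.108) = 50.1108

50.1108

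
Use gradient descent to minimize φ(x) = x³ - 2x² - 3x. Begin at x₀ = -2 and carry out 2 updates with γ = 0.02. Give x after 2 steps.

-2.795736

φ′(x) = 3x² - 4x - 3
Step 1: φ′(-2) = 17; x₁ = -2 − 0.02·17 = -2.34
Step 2: φ′(-2.34) = 22.7868; x₂ = -2.34 − 0.02·22.7868 = -2.795736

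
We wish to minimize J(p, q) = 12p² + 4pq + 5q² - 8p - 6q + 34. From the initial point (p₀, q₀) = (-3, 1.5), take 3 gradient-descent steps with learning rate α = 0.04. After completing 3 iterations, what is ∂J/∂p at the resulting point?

-1.095552

∇J = (24p + 4q - 8, 4p + 10q - 6)
Step 1: at (-3, 1.5), ∇J = (-74, -3) → (-3, 1.5) − 0.04·(-74, -3) = (-0.04, 1.62)
Step 2: at (-0.04, 1.62), ∇J = (-2.48, 10.04) → (-0.04, 1.62) − 0.04·(-2.48, 10.04) = (0.0592, 1.2184)
Step 3: at (0.0592, 1.2184), ∇J = (-1.7056, 6.4208) → (0.0592, 1.2184) − 0.04·(-1.7056, 6.4208) = (0.127424, 0.961568)
∂J/∂p at (0.127424, 0.961568) = -1.095552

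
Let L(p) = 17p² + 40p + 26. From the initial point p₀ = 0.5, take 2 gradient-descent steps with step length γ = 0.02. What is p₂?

L′(p) = 34p + 40
Step 1: L′(0.5) = 57; p₁ = 0.5 − 0.02·57 = -0.64
Step 2: L′(-0.64) = 18.24; p₂ = -0.64 − 0.02·18.24 = -1.0048

-1.0048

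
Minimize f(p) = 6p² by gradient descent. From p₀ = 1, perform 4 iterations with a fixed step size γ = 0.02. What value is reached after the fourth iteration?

0.33362176

f′(p) = 12p
Step 1: f′(1) = 12; p₁ = 1 − 0.02·12 = 0.76
Step 2: f′(0.76) = 9.12; p₂ = 0.76 − 0.02·9.12 = 0.5776
Step 3: f′(0.5776) = 6.9312; p₃ = 0.5776 − 0.02·6.9312 = 0.438976
Step 4: f′(0.438976) = 5.267712; p₄ = 0.438976 − 0.02·5.267712 = 0.33362176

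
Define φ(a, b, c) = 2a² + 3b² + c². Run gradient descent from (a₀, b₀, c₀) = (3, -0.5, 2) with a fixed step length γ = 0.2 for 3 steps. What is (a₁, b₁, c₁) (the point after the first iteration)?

(0.6, 0.1, 1.2)

∇φ = (4a, 6b, 2c)
(a₁, b₁, c₁) = (3, -0.5, 2) − 0.2·(12, -3, 4) = (0.6, 0.1, 1.2)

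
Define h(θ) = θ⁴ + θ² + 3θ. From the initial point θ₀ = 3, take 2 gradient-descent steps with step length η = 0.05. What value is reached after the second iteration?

h′(θ) = 4θ³ + 2θ + 3
Step 1: h′(3) = 117; θ₁ = 3 − 0.05·117 = -2.85
Step 2: h′(-2.85) = -95.2965; θ₂ = -2.85 − 0.05·(-95.2965) = 1.914825

1.914825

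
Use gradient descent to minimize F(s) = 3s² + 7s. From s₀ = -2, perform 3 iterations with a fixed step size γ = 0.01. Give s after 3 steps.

F′(s) = 6s + 7
Step 1: F′(-2) = -5; s₁ = -2 − 0.01·(-5) = -1.95
Step 2: F′(-1.95) = -4.7; s₂ = -1.95 − 0.01·(-4.7) = -1.903
Step 3: F′(-1.903) = -4.418; s₃ = -1.903 − 0.01·(-4.418) = -1.85882

-1.85882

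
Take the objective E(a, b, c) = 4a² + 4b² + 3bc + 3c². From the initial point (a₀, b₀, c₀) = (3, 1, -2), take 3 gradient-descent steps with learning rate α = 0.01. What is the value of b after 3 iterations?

0.936932

∇E = (8a, 8b + 3c, 3b + 6c)
(a₁, b₁, c₁) = (3, 1, -2) − 0.01·(24, 2, -9) = (2.76, 0.98, -1.91)
(a₂, b₂, c₂) = (2.76, 0.98, -1.91) − 0.01·(22.08, 2.11, -8.52) = (2.5392, 0.9589, -1.8248)
(a₃, b₃, c₃) = (2.5392, 0.9589, -1.8248) − 0.01·(20.3136, 2.1968, -8.0721) = (2.336064, 0.936932, -1.744079)
b = 0.936932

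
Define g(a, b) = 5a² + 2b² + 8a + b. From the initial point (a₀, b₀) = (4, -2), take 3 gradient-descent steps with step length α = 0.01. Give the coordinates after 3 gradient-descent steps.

(2.6992, -1.798288)

∇g = (10a + 8, 4b + 1)
Step 1: at (4, -2), ∇g = (48, -7) → (4, -2) − 0.01·(48, -7) = (3.52, -1.93)
Step 2: at (3.52, -1.93), ∇g = (43.2, -6.72) → (3.52, -1.93) − 0.01·(43.2, -6.72) = (3.088, -1.8628)
Step 3: at (3.088, -1.8628), ∇g = (38.88, -6.4512) → (3.088, -1.8628) − 0.01·(38.88, -6.4512) = (2.6992, -1.798288)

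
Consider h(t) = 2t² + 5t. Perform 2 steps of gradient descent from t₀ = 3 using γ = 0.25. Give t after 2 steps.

h′(t) = 4t + 5
t₁ = 3 − 0.25·17 = -1.25
t₂ = -1.25 − 0.25·0 = -1.25

-1.25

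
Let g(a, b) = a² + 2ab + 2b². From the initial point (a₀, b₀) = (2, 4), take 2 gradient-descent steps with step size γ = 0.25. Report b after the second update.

0.5

∇g = (2a + 2b, 2a + 4b)
(a₁, b₁) = (2, 4) − 0.25·(12, 20) = (-1, -1)
(a₂, b₂) = (-1, -1) − 0.25·(-4, -6) = (0, 0.5)
b = 0.5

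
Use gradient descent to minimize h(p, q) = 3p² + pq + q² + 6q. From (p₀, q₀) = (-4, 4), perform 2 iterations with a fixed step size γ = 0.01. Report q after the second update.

∇h = (6p + q, p + 2q + 6)
Step 1: at (-4, 4), ∇h = (-20, 10) → (-4, 4) − 0.01·(-20, 10) = (-3.8, 3.9)
Step 2: at (-3.8, 3.9), ∇h = (-18.9, 10) → (-3.8, 3.9) − 0.01·(-18.9, 10) = (-3.611, 3.8)
q = 3.8

3.8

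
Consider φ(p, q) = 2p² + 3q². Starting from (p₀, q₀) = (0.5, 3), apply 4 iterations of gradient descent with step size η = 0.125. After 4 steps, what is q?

0.01171875

∇φ = (4p, 6q)
Step 1: at (0.5, 3), ∇φ = (2, 18) → (0.5, 3) − 0.125·(2, 18) = (0.25, 0.75)
Step 2: at (0.25, 0.75), ∇φ = (1, 4.5) → (0.25, 0.75) − 0.125·(1, 4.5) = (0.125, 0.1875)
Step 3: at (0.125, 0.1875), ∇φ = (0.5, 1.125) → (0.125, 0.1875) − 0.125·(0.5, 1.125) = (0.0625, 0.046875)
Step 4: at (0.0625, 0.046875), ∇φ = (0.25, 0.28125) → (0.0625, 0.046875) − 0.125·(0.25, 0.28125) = (0.03125, 0.01171875)
q = 0.01171875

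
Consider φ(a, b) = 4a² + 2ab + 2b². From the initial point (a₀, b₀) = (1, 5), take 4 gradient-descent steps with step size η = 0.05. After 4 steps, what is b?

∇φ = (8a + 2b, 2a + 4b)
(a₁, b₁) = (1, 5) − 0.05·(18, 22) = (0.1, 3.9)
(a₂, b₂) = (0.1, 3.9) − 0.05·(8.6, 15.8) = (-0.33, 3.11)
(a₃, b₃) = (-0.33, 3.11) − 0.05·(3.58, 11.78) = (-0.509, 2.521)
(a₄, b₄) = (-0.509, 2.521) − 0.05·(0.97, 9.066) = (-0.5575, 2.0677)
b = 2.0677

2.0677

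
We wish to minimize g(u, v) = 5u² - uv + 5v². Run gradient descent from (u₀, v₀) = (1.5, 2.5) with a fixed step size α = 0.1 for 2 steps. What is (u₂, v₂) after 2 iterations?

∇g = (10u - v, -u + 10v)
(u₁, v₁) = (1.5, 2.5) − 0.1·(12.5, 23.5) = (0.25, 0.15)
(u₂, v₂) = (0.25, 0.15) − 0.1·(2.35, 1.25) = (0.015, 0.025)

(0.015, 0.025)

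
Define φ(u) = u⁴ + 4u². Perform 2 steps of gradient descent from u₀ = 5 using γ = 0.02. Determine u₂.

10.73696

φ′(u) = 4u³ + 8u
u₁ = 5 − 0.02·540 = -5.8
u₂ = -5.8 − 0.02·(-826.848) = 10.73696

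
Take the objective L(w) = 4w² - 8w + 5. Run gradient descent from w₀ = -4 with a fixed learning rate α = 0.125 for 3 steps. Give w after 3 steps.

1

L′(w) = 8w - 8
w₁ = -4 − 0.125·(-40) = 1
w₂ = 1 − 0.125·0 = 1
w₃ = 1 − 0.125·0 = 1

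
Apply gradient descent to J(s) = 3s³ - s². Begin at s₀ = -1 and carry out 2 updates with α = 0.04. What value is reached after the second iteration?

-2.301696

J′(s) = 9s² - 2s
s₁ = -1 − 0.04·11 = -1.44
s₂ = -1.44 − 0.04·21.5424 = -2.301696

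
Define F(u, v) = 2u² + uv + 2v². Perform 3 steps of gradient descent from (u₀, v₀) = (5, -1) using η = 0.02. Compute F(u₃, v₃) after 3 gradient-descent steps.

29.255304088512

∇F = (4u + v, u + 4v)
(u₁, v₁) = (5, -1) − 0.02·(19, 1) = (4.62, -1.02)
(u₂, v₂) = (4.62, -1.02) − 0.02·(17.46, 0.54) = (4.2708, -1.0308)
(u₃, v₃) = (4.2708, -1.0308) − 0.02·(16.0524, 0.1476) = (3.949752, -1.033752)
F(3.949752, -1.033752) = 29.255304088512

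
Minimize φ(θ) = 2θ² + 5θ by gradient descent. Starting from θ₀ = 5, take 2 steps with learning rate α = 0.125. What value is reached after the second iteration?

φ′(θ) = 4θ + 5
Step 1: φ′(5) = 25; θ₁ = 5 − 0.125·25 = 1.875
Step 2: φ′(1.875) = 12.5; θ₂ = 1.875 − 0.125·12.5 = 0.3125

0.3125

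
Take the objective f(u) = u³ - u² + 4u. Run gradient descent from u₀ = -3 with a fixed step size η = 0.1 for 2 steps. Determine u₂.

f′(u) = 3u² - 2u + 4
Step 1: f′(-3) = 37; u₁ = -3 − 0.1·37 = -6.7
Step 2: f′(-6.7) = 152.07; u₂ = -6.7 − 0.1·152.07 = -21.907

-21.907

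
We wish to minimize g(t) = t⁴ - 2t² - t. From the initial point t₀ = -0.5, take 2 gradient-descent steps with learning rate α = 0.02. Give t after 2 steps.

g′(t) = 4t³ - 4t - 1
Step 1: g′(-0.5) = 0.5; t₁ = -0.5 − 0.02·0.5 = -0.51
Step 2: g′(-0.51) = 0.509396; t₂ = -0.51 − 0.02·0.509396 = -0.52018792

-0.52018792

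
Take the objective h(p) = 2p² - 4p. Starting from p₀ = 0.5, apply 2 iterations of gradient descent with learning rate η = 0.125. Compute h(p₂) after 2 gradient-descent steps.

-1.96875

h′(p) = 4p - 4
p₁ = 0.5 − 0.125·(-2) = 0.75
p₂ = 0.75 − 0.125·(-1) = 0.875
h(0.875) = -1.96875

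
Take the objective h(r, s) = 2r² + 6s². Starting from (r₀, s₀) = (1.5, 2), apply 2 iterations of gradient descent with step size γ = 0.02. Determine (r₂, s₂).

∇h = (4r, 12s)
Step 1: at (1.5, 2), ∇h = (6, 24) → (1.5, 2) − 0.02·(6, 24) = (1.38, 1.52)
Step 2: at (1.38, 1.52), ∇h = (5.52, 18.24) → (1.38, 1.52) − 0.02·(5.52, 18.24) = (1.2696, 1.1552)

(1.2696, 1.1552)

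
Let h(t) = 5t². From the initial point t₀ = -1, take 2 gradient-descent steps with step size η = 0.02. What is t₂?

-0.64

h′(t) = 10t
Step 1: h′(-1) = -10; t₁ = -1 − 0.02·(-10) = -0.8
Step 2: h′(-0.8) = -8; t₂ = -0.8 − 0.02·(-8) = -0.64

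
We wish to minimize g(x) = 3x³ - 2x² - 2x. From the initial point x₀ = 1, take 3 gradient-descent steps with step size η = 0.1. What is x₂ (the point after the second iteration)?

g′(x) = 9x² - 4x - 2
Step 1: g′(1) = 3; x₁ = 1 − 0.1·3 = 0.7
Step 2: g′(0.7) = -0.39; x₂ = 0.7 − 0.1·(-0.39) = 0.739

0.739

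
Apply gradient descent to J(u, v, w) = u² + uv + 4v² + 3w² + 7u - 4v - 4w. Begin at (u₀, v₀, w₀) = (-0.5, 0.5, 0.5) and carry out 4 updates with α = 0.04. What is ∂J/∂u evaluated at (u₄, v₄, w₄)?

4.742784

∇J = (2u + v + 7, u + 8v - 4, 6w - 4)
(u₁, v₁, w₁) = (-0.5, 0.5, 0.5) − 0.04·(6.5, -0.5, -1) = (-0.76, 0.52, 0.54)
(u₂, v₂, w₂) = (-0.76, 0.52, 0.54) − 0.04·(6, -0.6, -0.76) = (-1, 0.544, 0.5704)
(u₃, v₃, w₃) = (-1, 0.544, 0.5704) − 0.04·(5.544, -0.648, -0.5776) = (-1.22176, 0.56992, 0.593504)
(u₄, v₄, w₄) = (-1.22176, 0.56992, 0.593504) − 0.04·(5.1264, -0.6624, -0.438976) = (-1.426816, 0.596416, 0.61106304)
∂J/∂u at (-1.426816, 0.596416, 0.61106304) = 4.742784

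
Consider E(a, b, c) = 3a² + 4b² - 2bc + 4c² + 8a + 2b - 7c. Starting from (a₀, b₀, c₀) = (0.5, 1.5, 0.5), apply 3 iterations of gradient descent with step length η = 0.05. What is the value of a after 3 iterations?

-0.7045

∇E = (6a + 8, 8b - 2c + 2, -2b + 8c - 7)
Step 1: at (0.5, 1.5, 0.5), ∇E = (11, 13, -6) → (0.5, 1.5, 0.5) − 0.05·(11, 13, -6) = (-0.05, 0.85, 0.8)
Step 2: at (-0.05, 0.85, 0.8), ∇E = (7.7, 7.2, -2.3) → (-0.05, 0.85, 0.8) − 0.05·(7.7, 7.2, -2.3) = (-0.435, 0.49, 0.915)
Step 3: at (-0.435, 0.49, 0.915), ∇E = (5.39, 4.09, -0.66) → (-0.435, 0.49, 0.915) − 0.05·(5.39, 4.09, -0.66) = (-0.7045, 0.2855, 0.948)
a = -0.7045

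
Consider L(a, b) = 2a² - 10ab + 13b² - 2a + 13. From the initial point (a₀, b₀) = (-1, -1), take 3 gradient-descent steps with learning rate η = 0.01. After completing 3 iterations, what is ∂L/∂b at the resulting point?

∇L = (4a - 10b - 2, -10a + 26b)
(a₁, b₁) = (-1, -1) − 0.01·(4, -16) = (-1.04, -0.84)
(a₂, b₂) = (-1.04, -0.84) − 0.01·(2.24, -11.44) = (-1.0624, -0.7256)
(a₃, b₃) = (-1.0624, -0.7256) − 0.01·(1.0064, -8.2416) = (-1.072464, -0.643184)
∂L/∂b at (-1.072464, -0.643184) = -5.998144

-5.998144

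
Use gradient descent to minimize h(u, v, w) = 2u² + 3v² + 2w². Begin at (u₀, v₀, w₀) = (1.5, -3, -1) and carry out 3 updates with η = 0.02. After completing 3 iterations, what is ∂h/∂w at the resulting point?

-3.114752

∇h = (4u, 6v, 4w)
(u₁, v₁, w₁) = (1.5, -3, -1) − 0.02·(6, -18, -4) = (1.38, -2.64, -0.92)
(u₂, v₂, w₂) = (1.38, -2.64, -0.92) − 0.02·(5.52, -15.84, -3.68) = (1.2696, -2.3232, -0.8464)
(u₃, v₃, w₃) = (1.2696, -2.3232, -0.8464) − 0.02·(5.0784, -13.9392, -3.3856) = (1.168032, -2.044416, -0.778688)
∂h/∂w at (1.168032, -2.044416, -0.778688) = -3.114752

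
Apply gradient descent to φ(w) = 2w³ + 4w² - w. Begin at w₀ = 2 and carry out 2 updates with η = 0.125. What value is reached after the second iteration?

-6.07421875

φ′(w) = 6w² + 8w - 1
w₁ = 2 − 0.125·39 = -2.875
w₂ = -2.875 − 0.125·25.59375 = -6.07421875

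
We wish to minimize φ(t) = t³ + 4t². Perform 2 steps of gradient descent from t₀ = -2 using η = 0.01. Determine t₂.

φ′(t) = 3t² + 8t
Step 1: φ′(-2) = -4; t₁ = -2 − 0.01·(-4) = -1.96
Step 2: φ′(-1.96) = -4.1552; t₂ = -1.96 − 0.01·(-4.1552) = -1.918448

-1.918448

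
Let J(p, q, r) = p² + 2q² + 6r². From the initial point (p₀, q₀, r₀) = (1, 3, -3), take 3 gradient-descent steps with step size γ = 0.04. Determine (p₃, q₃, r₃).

(0.778688, 1.778112, -0.421824)

∇J = (2p, 4q, 12r)
Step 1: at (1, 3, -3), ∇J = (2, 12, -36) → (1, 3, -3) − 0.04·(2, 12, -36) = (0.92, 2.52, -1.56)
Step 2: at (0.92, 2.52, -1.56), ∇J = (1.84, 10.08, -18.72) → (0.92, 2.52, -1.56) − 0.04·(1.84, 10.08, -18.72) = (0.8464, 2.1168, -0.8112)
Step 3: at (0.8464, 2.1168, -0.8112), ∇J = (1.6928, 8.4672, -9.7344) → (0.8464, 2.1168, -0.8112) − 0.04·(1.6928, 8.4672, -9.7344) = (0.778688, 1.778112, -0.421824)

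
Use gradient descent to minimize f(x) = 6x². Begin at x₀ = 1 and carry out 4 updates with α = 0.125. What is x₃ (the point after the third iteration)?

f′(x) = 12x
x₁ = 1 − 0.125·12 = -0.5
x₂ = -0.5 − 0.125·(-6) = 0.25
x₃ = 0.25 − 0.125·3 = -0.125

-0.125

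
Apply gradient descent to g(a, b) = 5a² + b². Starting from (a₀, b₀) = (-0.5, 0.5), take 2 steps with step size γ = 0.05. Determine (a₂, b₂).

∇g = (10a, 2b)
(a₁, b₁) = (-0.5, 0.5) − 0.05·(-5, 1) = (-0.25, 0.45)
(a₂, b₂) = (-0.25, 0.45) − 0.05·(-2.5, 0.9) = (-0.125, 0.405)

(-0.125, 0.405)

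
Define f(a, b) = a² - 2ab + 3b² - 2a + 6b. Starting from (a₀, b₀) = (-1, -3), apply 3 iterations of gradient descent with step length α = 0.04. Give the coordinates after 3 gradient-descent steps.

(-1.136064, -2.079552)

∇f = (2a - 2b - 2, -2a + 6b + 6)
(a₁, b₁) = (-1, -3) − 0.04·(2, -10) = (-1.08, -2.6)
(a₂, b₂) = (-1.08, -2.6) − 0.04·(1.04, -7.44) = (-1.1216, -2.3024)
(a₃, b₃) = (-1.1216, -2.3024) − 0.04·(0.3616, -5.5712) = (-1.136064, -2.079552)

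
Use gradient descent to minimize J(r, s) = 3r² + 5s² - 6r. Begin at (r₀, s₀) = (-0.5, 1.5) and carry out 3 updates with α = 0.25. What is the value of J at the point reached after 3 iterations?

∇J = (6r - 6, 10s)
(r₁, s₁) = (-0.5, 1.5) − 0.25·(-9, 15) = (1.75, -2.25)
(r₂, s₂) = (1.75, -2.25) − 0.25·(4.5, -22.5) = (0.625, 3.375)
(r₃, s₃) = (0.625, 3.375) − 0.25·(-2.25, 33.75) = (1.1875, -5.0625)
J(1.1875, -5.0625) = 125.25

125.25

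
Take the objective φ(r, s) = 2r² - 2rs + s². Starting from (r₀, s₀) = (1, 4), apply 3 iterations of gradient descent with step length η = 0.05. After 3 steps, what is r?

∇φ = (4r - 2s, -2r + 2s)
(r₁, s₁) = (1, 4) − 0.05·(-4, 6) = (1.2, 3.7)
(r₂, s₂) = (1.2, 3.7) − 0.05·(-2.6, 5) = (1.33, 3.45)
(r₃, s₃) = (1.33, 3.45) − 0.05·(-1.58, 4.24) = (1.409, 3.238)
r = 1.409

1.409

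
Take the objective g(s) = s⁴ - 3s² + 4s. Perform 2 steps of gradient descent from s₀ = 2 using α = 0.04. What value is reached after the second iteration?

g′(s) = 4s³ - 6s + 4
s₁ = 2 − 0.04·24 = 1.04
s₂ = 1.04 − 0.04·2.259456 = 0.94962176

0.94962176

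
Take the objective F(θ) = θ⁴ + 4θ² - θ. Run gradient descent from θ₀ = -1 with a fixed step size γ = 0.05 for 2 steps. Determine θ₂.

-0.151425

F′(θ) = 4θ³ + 8θ - 1
θ₁ = -1 − 0.05·(-13) = -0.35
θ₂ = -0.35 − 0.05·(-3.9715) = -0.151425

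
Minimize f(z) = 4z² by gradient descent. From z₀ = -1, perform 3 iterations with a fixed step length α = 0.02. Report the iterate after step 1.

-0.84

f′(z) = 8z
Step 1: f′(-1) = -8; z₁ = -1 − 0.02·(-8) = -0.84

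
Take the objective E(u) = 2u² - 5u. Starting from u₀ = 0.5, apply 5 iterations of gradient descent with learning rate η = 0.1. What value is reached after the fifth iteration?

E′(u) = 4u - 5
u₁ = 0.5 − 0.1·(-3) = 0.8
u₂ = 0.8 − 0.1·(-1.8) = 0.98
u₃ = 0.98 − 0.1·(-1.08) = 1.088
u₄ = 1.088 − 0.1·(-0.648) = 1.1528
u₅ = 1.1528 − 0.1·(-0.3888) = 1.19168

1.19168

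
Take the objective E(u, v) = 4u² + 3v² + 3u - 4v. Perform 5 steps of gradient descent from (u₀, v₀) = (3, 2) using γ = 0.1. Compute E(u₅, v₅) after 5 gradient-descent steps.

∇E = (8u + 3, 6v - 4)
(u₁, v₁) = (3, 2) − 0.1·(27, 8) = (0.3, 1.2)
(u₂, v₂) = (0.3, 1.2) − 0.1·(5.4, 3.2) = (-0.24, 0.88)
(u₃, v₃) = (-0.24, 0.88) − 0.1·(1.08, 1.28) = (-0.348, 0.752)
(u₄, v₄) = (-0.348, 0.752) − 0.1·(0.216, 0.512) = (-0.3696, 0.7008)
(u₅, v₅) = (-0.3696, 0.7008) − 0.1·(0.0432, 0.2048) = (-0.37392, 0.68032)
E(-0.37392, 0.68032) = -1.8952694272

-1.8952694272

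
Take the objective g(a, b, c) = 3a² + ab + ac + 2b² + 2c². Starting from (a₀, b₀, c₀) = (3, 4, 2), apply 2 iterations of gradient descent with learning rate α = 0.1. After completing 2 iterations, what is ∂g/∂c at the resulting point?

∇g = (6a + b + c, a + 4b, a + 4c)
Step 1: at (3, 4, 2), ∇g = (24, 19, 11) → (3, 4, 2) − 0.1·(24, 19, 11) = (0.6, 2.1, 0.9)
Step 2: at (0.6, 2.1, 0.9), ∇g = (6.6, 9, 4.2) → (0.6, 2.1, 0.9) − 0.1·(6.6, 9, 4.2) = (-0.06, 1.2, 0.48)
∂g/∂c at (-0.06, 1.2, 0.48) = 1.86

1.86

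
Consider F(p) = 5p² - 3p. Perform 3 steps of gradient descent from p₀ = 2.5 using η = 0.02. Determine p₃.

F′(p) = 10p - 3
p₁ = 2.5 − 0.02·22 = 2.06
p₂ = 2.06 − 0.02·17.6 = 1.708
p₃ = 1.708 − 0.02·14.08 = 1.4264

1.4264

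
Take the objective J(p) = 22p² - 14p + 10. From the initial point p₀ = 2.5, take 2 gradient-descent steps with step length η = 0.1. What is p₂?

J′(p) = 44p - 14
p₁ = 2.5 − 0.1·96 = -7.1
p₂ = -7.1 − 0.1·(-326.4) = 25.54

25.54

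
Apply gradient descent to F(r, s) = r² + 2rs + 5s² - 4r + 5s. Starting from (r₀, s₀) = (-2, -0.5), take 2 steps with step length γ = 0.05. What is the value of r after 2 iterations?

∇F = (2r + 2s - 4, 2r + 10s + 5)
(r₁, s₁) = (-2, -0.5) − 0.05·(-9, -4) = (-1.55, -0.3)
(r₂, s₂) = (-1.55, -0.3) − 0.05·(-7.7, -1.1) = (-1.165, -0.245)
r = -1.165

-1.165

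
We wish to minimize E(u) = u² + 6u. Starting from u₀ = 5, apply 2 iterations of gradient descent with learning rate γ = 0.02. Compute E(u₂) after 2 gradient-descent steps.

45.35817984

E′(u) = 2u + 6
u₁ = 5 − 0.02·16 = 4.68
u₂ = 4.68 − 0.02·15.36 = 4.3728
E(4.3728) = 45.35817984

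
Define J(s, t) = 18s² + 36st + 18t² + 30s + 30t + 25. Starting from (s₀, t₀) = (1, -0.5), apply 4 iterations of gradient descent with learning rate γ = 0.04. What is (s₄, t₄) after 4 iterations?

(8.66132224, 7.16132224)

∇J = (36s + 36t + 30, 36s + 36t + 30)
Step 1: at (1, -0.5), ∇J = (48, 48) → (1, -0.5) − 0.04·(48, 48) = (-0.92, -2.42)
Step 2: at (-0.92, -2.42), ∇J = (-90.24, -90.24) → (-0.92, -2.42) − 0.04·(-90.24, -90.24) = (2.6896, 1.1896)
Step 3: at (2.6896, 1.1896), ∇J = (169.6512, 169.6512) → (2.6896, 1.1896) − 0.04·(169.6512, 169.6512) = (-4.096448, -5.596448)
Step 4: at (-4.096448, -5.596448), ∇J = (-318.944256, -318.944256) → (-4.096448, -5.596448) − 0.04·(-318.944256, -318.944256) = (8.66132224, 7.16132224)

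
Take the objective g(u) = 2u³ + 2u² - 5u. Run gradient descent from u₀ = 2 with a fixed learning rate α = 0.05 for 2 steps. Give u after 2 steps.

0.64325

g′(u) = 6u² + 4u - 5
u₁ = 2 − 0.05·27 = 0.65
u₂ = 0.65 − 0.05·0.135 = 0.64325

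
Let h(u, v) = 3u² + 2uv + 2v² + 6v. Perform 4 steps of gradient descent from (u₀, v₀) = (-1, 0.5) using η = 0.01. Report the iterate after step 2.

∇h = (6u + 2v, 2u + 4v + 6)
Step 1: at (-1, 0.5), ∇h = (-5, 6) → (-1, 0.5) − 0.01·(-5, 6) = (-0.95, 0.44)
Step 2: at (-0.95, 0.44), ∇h = (-4.82, 5.86) → (-0.95, 0.44) − 0.01·(-4.82, 5.86) = (-0.9018, 0.3814)

(-0.9018, 0.3814)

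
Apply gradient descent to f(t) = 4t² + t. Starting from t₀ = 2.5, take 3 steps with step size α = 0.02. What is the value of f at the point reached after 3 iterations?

f′(t) = 8t + 1
Step 1: f′(2.5) = 21; t₁ = 2.5 − 0.02·21 = 2.08
Step 2: f′(2.08) = 17.64; t₂ = 2.08 − 0.02·17.64 = 1.7272
Step 3: f′(1.7272) = 14.8176; t₃ = 1.7272 − 0.02·14.8176 = 1.430848
f(1.430848) = 9.620151996416

9.620151996416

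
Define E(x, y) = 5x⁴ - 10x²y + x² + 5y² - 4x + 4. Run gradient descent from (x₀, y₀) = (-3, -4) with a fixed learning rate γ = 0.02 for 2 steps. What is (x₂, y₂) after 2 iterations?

(-833.6608, 31.648)

∇E = (20x³ - 20xy + 2x - 4, -10x² + 10y)
(x₁, y₁) = (-3, -4) − 0.02·(-790, -130) = (12.8, -1.4)
(x₂, y₂) = (12.8, -1.4) − 0.02·(42323.04, -1652.4) = (-833.6608, 31.648)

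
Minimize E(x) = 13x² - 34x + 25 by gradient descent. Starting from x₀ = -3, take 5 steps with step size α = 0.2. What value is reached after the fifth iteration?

5631.08384

E′(x) = 26x - 34
Step 1: E′(-3) = -112; x₁ = -3 − 0.2·(-112) = 19.4
Step 2: E′(19.4) = 470.4; x₂ = 19.4 − 0.2·470.4 = -74.68
Step 3: E′(-74.68) = -1975.68; x₃ = -74.68 − 0.2·(-1975.68) = 320.456
Step 4: E′(320.456) = 8297.856; x₄ = 320.456 − 0.2·8297.856 = -1339.1152
Step 5: E′(-1339.1152) = -34850.9952; x₅ = -1339.1152 − 0.2·(-34850.9952) = 5631.08384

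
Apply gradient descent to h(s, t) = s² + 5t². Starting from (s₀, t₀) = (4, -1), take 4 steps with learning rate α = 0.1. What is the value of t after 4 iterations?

∇h = (2s, 10t)
Step 1: at (4, -1), ∇h = (8, -10) → (4, -1) − 0.1·(8, -10) = (3.2, 0)
Step 2: at (3.2, 0), ∇h = (6.4, 0) → (3.2, 0) − 0.1·(6.4, 0) = (2.56, 0)
Step 3: at (2.56, 0), ∇h = (5.12, 0) → (2.56, 0) − 0.1·(5.12, 0) = (2.048, 0)
Step 4: at (2.048, 0), ∇h = (4.096, 0) → (2.048, 0) − 0.1·(4.096, 0) = (1.6384, 0)
t = 0

0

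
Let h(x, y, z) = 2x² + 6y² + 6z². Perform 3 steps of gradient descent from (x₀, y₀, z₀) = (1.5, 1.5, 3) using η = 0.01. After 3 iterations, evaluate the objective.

34.869685911552

∇h = (4x, 12y, 12z)
Step 1: at (1.5, 1.5, 3), ∇h = (6, 18, 36) → (1.5, 1.5, 3) − 0.01·(6, 18, 36) = (1.44, 1.32, 2.64)
Step 2: at (1.44, 1.32, 2.64), ∇h = (5.76, 15.84, 31.68) → (1.44, 1.32, 2.64) − 0.01·(5.76, 15.84, 31.68) = (1.3824, 1.1616, 2.3232)
Step 3: at (1.3824, 1.1616, 2.3232), ∇h = (5.5296, 13.9392, 27.8784) → (1.3824, 1.1616, 2.3232) − 0.01·(5.5296, 13.9392, 27.8784) = (1.327104, 1.022208, 2.044416)
h(1.327104, 1.022208, 2.044416) = 34.869685911552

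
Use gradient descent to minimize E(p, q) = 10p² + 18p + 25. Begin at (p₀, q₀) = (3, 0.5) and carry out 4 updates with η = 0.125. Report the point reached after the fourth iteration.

(18.84375, 0.5)

∇E = (20p + 18, 0)
(p₁, q₁) = (3, 0.5) − 0.125·(78, 0) = (-6.75, 0.5)
(p₂, q₂) = (-6.75, 0.5) − 0.125·(-117, 0) = (7.875, 0.5)
(p₃, q₃) = (7.875, 0.5) − 0.125·(175.5, 0) = (-14.0625, 0.5)
(p₄, q₄) = (-14.0625, 0.5) − 0.125·(-263.25, 0) = (18.84375, 0.5)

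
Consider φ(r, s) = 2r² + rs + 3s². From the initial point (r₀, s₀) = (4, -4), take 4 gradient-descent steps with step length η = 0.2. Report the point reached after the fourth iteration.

(0.0256, -0.0256)

∇φ = (4r + s, r + 6s)
Step 1: at (4, -4), ∇φ = (12, -20) → (4, -4) − 0.2·(12, -20) = (1.6, 0)
Step 2: at (1.6, 0), ∇φ = (6.4, 1.6) → (1.6, 0) − 0.2·(6.4, 1.6) = (0.32, -0.32)
Step 3: at (0.32, -0.32), ∇φ = (0.96, -1.6) → (0.32, -0.32) − 0.2·(0.96, -1.6) = (0.128, 0)
Step 4: at (0.128, 0), ∇φ = (0.512, 0.128) → (0.128, 0) − 0.2·(0.512, 0.128) = (0.0256, -0.0256)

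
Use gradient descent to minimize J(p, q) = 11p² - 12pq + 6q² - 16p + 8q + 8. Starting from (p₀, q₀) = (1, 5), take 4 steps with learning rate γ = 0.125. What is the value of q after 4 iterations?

80.7109375

∇J = (22p - 12q - 16, -12p + 12q + 8)
Step 1: at (1, 5), ∇J = (-54, 56) → (1, 5) − 0.125·(-54, 56) = (7.75, -2)
Step 2: at (7.75, -2), ∇J = (178.5, -109) → (7.75, -2) − 0.125·(178.5, -109) = (-14.5625, 11.625)
Step 3: at (-14.5625, 11.625), ∇J = (-475.875, 322.25) → (-14.5625, 11.625) − 0.125·(-475.875, 322.25) = (44.921875, -28.65625)
Step 4: at (44.921875, -28.65625), ∇J = (1316.15625, -874.9375) → (44.921875, -28.65625) − 0.125·(1316.15625, -874.9375) = (-119.59765625, 80.7109375)
q = 80.7109375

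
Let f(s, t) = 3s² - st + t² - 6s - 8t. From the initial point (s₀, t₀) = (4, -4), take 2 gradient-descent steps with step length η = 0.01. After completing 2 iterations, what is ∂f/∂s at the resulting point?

19.0574

∇f = (6s - t - 6, -s + 2t - 8)
(s₁, t₁) = (4, -4) − 0.01·(22, -20) = (3.78, -3.8)
(s₂, t₂) = (3.78, -3.8) − 0.01·(20.48, -19.38) = (3.5752, -3.6062)
∂f/∂s at (3.5752, -3.6062) = 19.0574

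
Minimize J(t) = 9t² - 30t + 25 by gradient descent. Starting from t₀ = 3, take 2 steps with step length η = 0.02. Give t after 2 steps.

2.2128

J′(t) = 18t - 30
Step 1: J′(3) = 24; t₁ = 3 − 0.02·24 = 2.52
Step 2: J′(2.52) = 15.36; t₂ = 2.52 − 0.02·15.36 = 2.2128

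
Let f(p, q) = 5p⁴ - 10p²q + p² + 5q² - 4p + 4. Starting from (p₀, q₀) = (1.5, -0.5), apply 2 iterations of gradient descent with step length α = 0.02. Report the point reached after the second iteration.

(-0.0465212, 0.04338)

∇f = (20p³ - 20pq + 2p - 4, -10p² + 10q)
Step 1: at (1.5, -0.5), ∇f = (81.5, -27.5) → (1.5, -0.5) − 0.02·(81.5, -27.5) = (-0.13, 0.05)
Step 2: at (-0.13, 0.05), ∇f = (-4.17394, 0.331) → (-0.13, 0.05) − 0.02·(-4.17394, 0.331) = (-0.0465212, 0.04338)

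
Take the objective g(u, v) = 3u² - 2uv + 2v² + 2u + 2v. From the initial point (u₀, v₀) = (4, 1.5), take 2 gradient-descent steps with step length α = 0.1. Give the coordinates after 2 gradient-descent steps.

(0.78, 1.04)

∇g = (6u - 2v + 2, -2u + 4v + 2)
Step 1: at (4, 1.5), ∇g = (23, 0) → (4, 1.5) − 0.1·(23, 0) = (1.7, 1.5)
Step 2: at (1.7, 1.5), ∇g = (9.2, 4.6) → (1.7, 1.5) − 0.1·(9.2, 4.6) = (0.78, 1.04)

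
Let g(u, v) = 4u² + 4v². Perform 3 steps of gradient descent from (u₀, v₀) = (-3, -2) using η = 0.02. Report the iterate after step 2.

(-2.1168, -1.4112)

∇g = (8u, 8v)
(u₁, v₁) = (-3, -2) − 0.02·(-24, -16) = (-2.52, -1.68)
(u₂, v₂) = (-2.52, -1.68) − 0.02·(-20.16, -13.44) = (-2.1168, -1.4112)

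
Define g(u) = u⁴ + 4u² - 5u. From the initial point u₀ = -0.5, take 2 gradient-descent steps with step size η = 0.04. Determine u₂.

g′(u) = 4u³ + 8u - 5
Step 1: g′(-0.5) = -9.5; u₁ = -0.5 − 0.04·(-9.5) = -0.12
Step 2: g′(-0.12) = -5.966912; u₂ = -0.12 − 0.04·(-5.966912) = 0.11867648

0.11867648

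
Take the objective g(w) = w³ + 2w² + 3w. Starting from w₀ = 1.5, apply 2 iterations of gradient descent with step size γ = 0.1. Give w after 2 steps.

-0.3466875

g′(w) = 3w² + 4w + 3
Step 1: g′(1.5) = 15.75; w₁ = 1.5 − 0.1·15.75 = -0.075
Step 2: g′(-0.075) = 2.716875; w₂ = -0.075 − 0.1·2.716875 = -0.3466875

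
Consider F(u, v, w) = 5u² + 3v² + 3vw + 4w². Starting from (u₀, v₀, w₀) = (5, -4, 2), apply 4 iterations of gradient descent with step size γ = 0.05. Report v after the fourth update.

∇F = (10u, 6v + 3w, 3v + 8w)
(u₁, v₁, w₁) = (5, -4, 2) − 0.05·(50, -18, 4) = (2.5, -3.1, 1.8)
(u₂, v₂, w₂) = (2.5, -3.1, 1.8) − 0.05·(25, -13.2, 5.1) = (1.25, -2.44, 1.545)
(u₃, v₃, w₃) = (1.25, -2.44, 1.545) − 0.05·(12.5, -10.005, 5.04) = (0.625, -1.93975, 1.293)
(u₄, v₄, w₄) = (0.625, -1.93975, 1.293) − 0.05·(6.25, -7.7595, 4.52475) = (0.3125, -1.551775, 1.0667625)
v = -1.551775

-1.551775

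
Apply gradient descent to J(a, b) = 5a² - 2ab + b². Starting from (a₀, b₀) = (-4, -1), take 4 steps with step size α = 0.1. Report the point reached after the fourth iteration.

∇J = (10a - 2b, -2a + 2b)
Step 1: at (-4, -1), ∇J = (-38, 6) → (-4, -1) − 0.1·(-38, 6) = (-0.2, -1.6)
Step 2: at (-0.2, -1.6), ∇J = (1.2, -2.8) → (-0.2, -1.6) − 0.1·(1.2, -2.8) = (-0.32, -1.32)
Step 3: at (-0.32, -1.32), ∇J = (-0.56, -2) → (-0.32, -1.32) − 0.1·(-0.56, -2) = (-0.264, -1.12)
Step 4: at (-0.264, -1.12), ∇J = (-0.4, -1.712) → (-0.264, -1.12) − 0.1·(-0.4, -1.712) = (-0.224, -0.9488)

(-0.224, -0.9488)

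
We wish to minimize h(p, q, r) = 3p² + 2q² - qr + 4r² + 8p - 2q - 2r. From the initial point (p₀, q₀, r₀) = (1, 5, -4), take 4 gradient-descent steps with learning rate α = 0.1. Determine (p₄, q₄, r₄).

∇h = (6p + 8, 4q - r - 2, -q + 8r - 2)
(p₁, q₁, r₁) = (1, 5, -4) − 0.1·(14, 22, -39) = (-0.4, 2.8, -0.1)
(p₂, q₂, r₂) = (-0.4, 2.8, -0.1) − 0.1·(5.6, 9.3, -5.6) = (-0.96, 1.87, 0.46)
(p₃, q₃, r₃) = (-0.96, 1.87, 0.46) − 0.1·(2.24, 5.02, -0.19) = (-1.184, 1.368, 0.479)
(p₄, q₄, r₄) = (-1.184, 1.368, 0.479) − 0.1·(0.896, 2.993, 0.464) = (-1.2736, 1.0687, 0.4326)

(-1.2736, 1.0687, 0.4326)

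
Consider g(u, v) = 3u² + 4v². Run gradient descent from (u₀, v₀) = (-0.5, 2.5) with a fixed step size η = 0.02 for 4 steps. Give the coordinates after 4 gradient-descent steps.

(-0.29984768, 1.2446784)

∇g = (6u, 8v)
(u₁, v₁) = (-0.5, 2.5) − 0.02·(-3, 20) = (-0.44, 2.1)
(u₂, v₂) = (-0.44, 2.1) − 0.02·(-2.64, 16.8) = (-0.3872, 1.764)
(u₃, v₃) = (-0.3872, 1.764) − 0.02·(-2.3232, 14.112) = (-0.340736, 1.48176)
(u₄, v₄) = (-0.340736, 1.48176) − 0.02·(-2.044416, 11.85408) = (-0.29984768, 1.2446784)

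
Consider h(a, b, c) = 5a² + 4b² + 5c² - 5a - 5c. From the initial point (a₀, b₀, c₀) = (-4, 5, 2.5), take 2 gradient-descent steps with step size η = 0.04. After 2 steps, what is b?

2.312

∇h = (10a - 5, 8b, 10c - 5)
(a₁, b₁, c₁) = (-4, 5, 2.5) − 0.04·(-45, 40, 20) = (-2.2, 3.4, 1.7)
(a₂, b₂, c₂) = (-2.2, 3.4, 1.7) − 0.04·(-27, 27.2, 12) = (-1.12, 2.312, 1.22)
b = 2.312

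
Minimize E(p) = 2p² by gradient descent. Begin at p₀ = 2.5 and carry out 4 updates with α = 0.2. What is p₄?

E′(p) = 4p
p₁ = 2.5 − 0.2·10 = 0.5
p₂ = 0.5 − 0.2·2 = 0.1
p₃ = 0.1 − 0.2·0.4 = 0.02
p₄ = 0.02 − 0.2·0.08 = 0.004

0.004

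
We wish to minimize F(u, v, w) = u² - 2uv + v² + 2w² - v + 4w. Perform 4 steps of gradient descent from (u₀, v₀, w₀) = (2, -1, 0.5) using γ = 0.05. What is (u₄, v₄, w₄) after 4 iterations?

(1.1406, 0.0594, -0.3856)

∇F = (2u - 2v, -2u + 2v - 1, 4w + 4)
(u₁, v₁, w₁) = (2, -1, 0.5) − 0.05·(6, -7, 6) = (1.7, -0.65, 0.2)
(u₂, v₂, w₂) = (1.7, -0.65, 0.2) − 0.05·(4.7, -5.7, 4.8) = (1.465, -0.365, -0.04)
(u₃, v₃, w₃) = (1.465, -0.365, -0.04) − 0.05·(3.66, -4.66, 3.84) = (1.282, -0.132, -0.232)
(u₄, v₄, w₄) = (1.282, -0.132, -0.232) − 0.05·(2.828, -3.828, 3.072) = (1.1406, 0.0594, -0.3856)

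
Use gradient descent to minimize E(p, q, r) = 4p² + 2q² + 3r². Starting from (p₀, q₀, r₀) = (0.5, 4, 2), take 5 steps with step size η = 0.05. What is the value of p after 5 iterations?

∇E = (8p, 4q, 6r)
(p₁, q₁, r₁) = (0.5, 4, 2) − 0.05·(4, 16, 12) = (0.3, 3.2, 1.4)
(p₂, q₂, r₂) = (0.3, 3.2, 1.4) − 0.05·(2.4, 12.8, 8.4) = (0.18, 2.56, 0.98)
(p₃, q₃, r₃) = (0.18, 2.56, 0.98) − 0.05·(1.44, 10.24, 5.88) = (0.108, 2.048, 0.686)
(p₄, q₄, r₄) = (0.108, 2.048, 0.686) − 0.05·(0.864, 8.192, 4.116) = (0.0648, 1.6384, 0.4802)
(p₅, q₅, r₅) = (0.0648, 1.6384, 0.4802) − 0.05·(0.5184, 6.5536, 2.8812) = (0.03888, 1.31072, 0.33614)
p = 0.03888

0.03888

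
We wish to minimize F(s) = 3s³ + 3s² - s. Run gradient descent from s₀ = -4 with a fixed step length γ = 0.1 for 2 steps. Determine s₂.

-233.789

F′(s) = 9s² + 6s - 1
Step 1: F′(-4) = 119; s₁ = -4 − 0.1·119 = -15.9
Step 2: F′(-15.9) = 2178.89; s₂ = -15.9 − 0.1·2178.89 = -233.789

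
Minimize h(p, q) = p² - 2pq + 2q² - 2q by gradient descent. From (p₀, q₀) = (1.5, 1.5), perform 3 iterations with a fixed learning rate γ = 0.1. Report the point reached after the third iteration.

∇h = (2p - 2q, -2p + 4q - 2)
(p₁, q₁) = (1.5, 1.5) − 0.1·(0, 1) = (1.5, 1.4)
(p₂, q₂) = (1.5, 1.4) − 0.1·(0.2, 0.6) = (1.48, 1.34)
(p₃, q₃) = (1.48, 1.34) − 0.1·(0.28, 0.4) = (1.452, 1.3)

(1.452, 1.3)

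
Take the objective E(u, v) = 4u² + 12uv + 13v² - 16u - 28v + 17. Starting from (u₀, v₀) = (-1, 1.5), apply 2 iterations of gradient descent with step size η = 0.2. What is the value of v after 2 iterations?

∇E = (8u + 12v - 16, 12u + 26v - 28)
(u₁, v₁) = (-1, 1.5) − 0.2·(-6, -1) = (0.2, 1.7)
(u₂, v₂) = (0.2, 1.7) − 0.2·(6, 18.6) = (-1, -2.02)
v = -2.02

-2.02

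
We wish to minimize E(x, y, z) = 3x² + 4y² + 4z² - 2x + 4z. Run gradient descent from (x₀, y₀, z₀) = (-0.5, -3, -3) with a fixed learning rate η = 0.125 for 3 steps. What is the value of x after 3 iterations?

0.3203125

∇E = (6x - 2, 8y, 8z + 4)
(x₁, y₁, z₁) = (-0.5, -3, -3) − 0.125·(-5, -24, -20) = (0.125, 0, -0.5)
(x₂, y₂, z₂) = (0.125, 0, -0.5) − 0.125·(-1.25, 0, 0) = (0.28125, 0, -0.5)
(x₃, y₃, z₃) = (0.28125, 0, -0.5) − 0.125·(-0.3125, 0, 0) = (0.3203125, 0, -0.5)
x = 0.3203125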